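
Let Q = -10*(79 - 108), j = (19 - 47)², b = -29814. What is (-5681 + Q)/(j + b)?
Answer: 5391/29030 ≈ 0.18570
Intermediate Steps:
j = 784 (j = (-28)² = 784)
Q = 290 (Q = -10*(-29) = 290)
(-5681 + Q)/(j + b) = (-5681 + 290)/(784 - 29814) = -5391/(-29030) = -5391*(-1/29030) = 5391/29030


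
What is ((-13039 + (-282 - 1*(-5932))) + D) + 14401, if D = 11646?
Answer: 18658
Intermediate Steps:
((-13039 + (-282 - 1*(-5932))) + D) + 14401 = ((-13039 + (-282 - 1*(-5932))) + 11646) + 14401 = ((-13039 + (-282 + 5932)) + 11646) + 14401 = ((-13039 + 5650) + 11646) + 14401 = (-7389 + 11646) + 14401 = 4257 + 14401 = 18658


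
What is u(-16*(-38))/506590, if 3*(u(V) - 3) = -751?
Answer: -53/108555 ≈ -0.00048823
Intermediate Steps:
u(V) = -742/3 (u(V) = 3 + (⅓)*(-751) = 3 - 751/3 = -742/3)
u(-16*(-38))/506590 = -742/3/506590 = -742/3*1/506590 = -53/108555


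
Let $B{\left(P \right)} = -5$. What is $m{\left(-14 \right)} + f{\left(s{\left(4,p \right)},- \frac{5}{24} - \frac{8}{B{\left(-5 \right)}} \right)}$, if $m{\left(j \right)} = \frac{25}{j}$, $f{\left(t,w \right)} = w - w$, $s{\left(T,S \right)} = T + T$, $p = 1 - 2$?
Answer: $- \frac{25}{14} \approx -1.7857$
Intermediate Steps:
$p = -1$
$s{\left(T,S \right)} = 2 T$
$f{\left(t,w \right)} = 0$
$m{\left(-14 \right)} + f{\left(s{\left(4,p \right)},- \frac{5}{24} - \frac{8}{B{\left(-5 \right)}} \right)} = \frac{25}{-14} + 0 = 25 \left(- \frac{1}{14}\right) + 0 = - \frac{25}{14} + 0 = - \frac{25}{14}$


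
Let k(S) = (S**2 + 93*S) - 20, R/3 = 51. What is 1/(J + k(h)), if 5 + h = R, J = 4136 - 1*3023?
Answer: 1/36761 ≈ 2.7203e-5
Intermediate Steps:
J = 1113 (J = 4136 - 3023 = 1113)
R = 153 (R = 3*51 = 153)
h = 148 (h = -5 + 153 = 148)
k(S) = -20 + S**2 + 93*S
1/(J + k(h)) = 1/(1113 + (-20 + 148**2 + 93*148)) = 1/(1113 + (-20 + 21904 + 13764)) = 1/(1113 + 35648) = 1/36761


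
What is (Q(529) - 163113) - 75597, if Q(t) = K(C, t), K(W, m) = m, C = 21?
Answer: -238181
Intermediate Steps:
Q(t) = t
(Q(529) - 163113) - 75597 = (529 - 163113) - 75597 = -162584 - 75597 = -238181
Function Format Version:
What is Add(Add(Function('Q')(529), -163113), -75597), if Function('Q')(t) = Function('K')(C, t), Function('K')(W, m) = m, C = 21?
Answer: -238181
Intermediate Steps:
Function('Q')(t) = t
Add(Add(Function('Q')(529), -163113), -75597) = Add(Add(529, -163113), -75597) = Add(-162584, -75597) = -238181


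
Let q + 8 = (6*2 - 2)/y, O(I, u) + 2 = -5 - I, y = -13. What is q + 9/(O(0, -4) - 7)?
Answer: -1713/182 ≈ -9.4121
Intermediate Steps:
O(I, u) = -7 - I (O(I, u) = -2 + (-5 - I) = -7 - I)
q = -114/13 (q = -8 + (6*2 - 2)/(-13) = -8 + (12 - 2)*(-1/13) = -8 + 10*(-1/13) = -8 - 10/13 = -114/13 ≈ -8.7692)
q + 9/(O(0, -4) - 7) = -114/13 + 9/((-7 - 1*0) - 7) = -114/13 + 9/((-7 + 0) - 7) = -114/13 + 9/(-7 - 7) = -114/13 + 9/(-14) = -114/13 + 9*(-1/14) = -114/13 - 9/14 = -1713/182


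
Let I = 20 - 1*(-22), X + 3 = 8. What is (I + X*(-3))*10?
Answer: 270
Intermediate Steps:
X = 5 (X = -3 + 8 = 5)
I = 42 (I = 20 + 22 = 42)
(I + X*(-3))*10 = (42 + 5*(-3))*10 = (42 - 15)*10 = 27*10 = 270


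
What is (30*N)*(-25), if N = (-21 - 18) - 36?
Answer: 56250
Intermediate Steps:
N = -75 (N = -39 - 36 = -75)
(30*N)*(-25) = (30*(-75))*(-25) = -2250*(-25) = 56250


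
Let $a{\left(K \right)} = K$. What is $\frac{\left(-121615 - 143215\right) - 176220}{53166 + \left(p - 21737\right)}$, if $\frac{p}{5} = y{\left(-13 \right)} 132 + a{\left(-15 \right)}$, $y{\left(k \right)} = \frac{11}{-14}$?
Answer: $- \frac{1543675}{107924} \approx -14.303$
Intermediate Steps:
$y{\left(k \right)} = - \frac{11}{14}$ ($y{\left(k \right)} = 11 \left(- \frac{1}{14}\right) = - \frac{11}{14}$)
$p = - \frac{4155}{7}$ ($p = 5 \left(\left(- \frac{11}{14}\right) 132 - 15\right) = 5 \left(- \frac{726}{7} - 15\right) = 5 \left(- \frac{831}{7}\right) = - \frac{4155}{7} \approx -593.57$)
$\frac{\left(-121615 - 143215\right) - 176220}{53166 + \left(p - 21737\right)} = \frac{\left(-121615 - 143215\right) - 176220}{53166 - \frac{156314}{7}} = \frac{-264830 - 176220}{\frac{215848}{7}} = \left(-441050\right) \frac{7}{215848} = - \frac{1543675}{107924}$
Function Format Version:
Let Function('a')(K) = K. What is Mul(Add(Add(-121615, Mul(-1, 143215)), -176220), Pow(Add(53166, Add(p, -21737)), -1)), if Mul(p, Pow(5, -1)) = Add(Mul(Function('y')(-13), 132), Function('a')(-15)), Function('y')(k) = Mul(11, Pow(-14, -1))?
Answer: Rational(-1543675, 107924) ≈ -14.303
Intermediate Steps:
Function('y')(k) = Rational(-11, 14) (Function('y')(k) = Mul(11, Rational(-1, 14)) = Rational(-11, 14))
p = Rational(-4155, 7) (p = Mul(5, Add(Mul(Rational(-11, 14), 132), -15)) = Mul(5, Add(Rational(-726, 7), -15)) = Mul(5, Rational(-831, 7)) = Rational(-4155, 7) ≈ -593.57)
Mul(Add(Add(-121615, Mul(-1, 143215)), -176220), Pow(Add(53166, Add(p, -21737)), -1)) = Mul(Add(Add(-121615, Mul(-1, 143215)), -176220), Pow(Add(53166, Add(Rational(-4155, 7), -21737)), -1)) = Mul(Add(Add(-121615, -143215), -176220), Pow(Add(53166, Rational(-156314, 7)), -1)) = Mul(Add(-264830, -176220), Pow(Rational(215848, 7), -1)) = Mul(-441050, Rational(7, 215848)) = Rational(-1543675, 107924)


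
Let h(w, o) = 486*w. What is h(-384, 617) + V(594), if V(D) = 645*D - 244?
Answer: 196262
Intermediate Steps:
V(D) = -244 + 645*D
h(-384, 617) + V(594) = 486*(-384) + (-244 + 645*594) = -186624 + (-244 + 383130) = -186624 + 382886 = 196262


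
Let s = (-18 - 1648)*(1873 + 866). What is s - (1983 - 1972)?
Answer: -4563185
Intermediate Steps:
s = -4563174 (s = -1666*2739 = -4563174)
s - (1983 - 1972) = -4563174 - (1983 - 1972) = -4563174 - 1*11 = -4563174 - 11 = -4563185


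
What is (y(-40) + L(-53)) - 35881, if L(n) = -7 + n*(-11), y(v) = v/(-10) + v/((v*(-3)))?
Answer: -105904/3 ≈ -35301.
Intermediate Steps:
y(v) = -1/3 - v/10 (y(v) = v*(-1/10) + v/((-3*v)) = -v/10 + v*(-1/(3*v)) = -v/10 - 1/3 = -1/3 - v/10)
L(n) = -7 - 11*n
(y(-40) + L(-53)) - 35881 = ((-1/3 - 1/10*(-40)) + (-7 - 11*(-53))) - 35881 = ((-1/3 + 4) + (-7 + 583)) - 35881 = (11/3 + 576) - 35881 = 1739/3 - 35881 = -105904/3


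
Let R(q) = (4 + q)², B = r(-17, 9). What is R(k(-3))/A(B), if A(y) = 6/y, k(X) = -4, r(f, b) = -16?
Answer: 0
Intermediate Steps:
B = -16
R(k(-3))/A(B) = (4 - 4)²/((6/(-16))) = 0²/((6*(-1/16))) = 0/(-3/8) = 0*(-8/3) = 0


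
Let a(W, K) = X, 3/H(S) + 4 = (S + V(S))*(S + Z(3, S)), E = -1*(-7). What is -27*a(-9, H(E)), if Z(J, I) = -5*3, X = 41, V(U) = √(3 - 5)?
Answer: -1107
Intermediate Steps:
E = 7
V(U) = I*√2 (V(U) = √(-2) = I*√2)
Z(J, I) = -15
H(S) = 3/(-4 + (-15 + S)*(S + I*√2)) (H(S) = 3/(-4 + (S + I*√2)*(S - 15)) = 3/(-4 + (S + I*√2)*(-15 + S)) = 3/(-4 + (-15 + S)*(S + I*√2)))
a(W, K) = 41
-27*a(-9, H(E)) = -27*41 = -1107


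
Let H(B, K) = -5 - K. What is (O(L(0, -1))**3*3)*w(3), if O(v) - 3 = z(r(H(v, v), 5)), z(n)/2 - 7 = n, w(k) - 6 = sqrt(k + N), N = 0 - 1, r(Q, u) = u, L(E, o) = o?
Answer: 354294 + 59049*sqrt(2) ≈ 4.3780e+5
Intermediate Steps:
N = -1
w(k) = 6 + sqrt(-1 + k) (w(k) = 6 + sqrt(k - 1) = 6 + sqrt(-1 + k))
z(n) = 14 + 2*n
O(v) = 27 (O(v) = 3 + (14 + 2*5) = 3 + (14 + 10) = 3 + 24 = 27)
(O(L(0, -1))**3*3)*w(3) = (27**3*3)*(6 + sqrt(-1 + 3)) = (19683*3)*(6 + sqrt(2)) = 59049*(6 + sqrt(2)) = 354294 + 59049*sqrt(2)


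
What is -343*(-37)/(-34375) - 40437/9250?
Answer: -12059309/2543750 ≈ -4.7408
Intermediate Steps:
-343*(-37)/(-34375) - 40437/9250 = 12691*(-1/34375) - 40437*1/9250 = -12691/34375 - 40437/9250 = -12059309/2543750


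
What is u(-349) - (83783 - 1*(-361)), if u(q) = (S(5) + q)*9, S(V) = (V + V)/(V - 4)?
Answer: -87195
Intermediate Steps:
S(V) = 2*V/(-4 + V) (S(V) = (2*V)/(-4 + V) = 2*V/(-4 + V))
u(q) = 90 + 9*q (u(q) = (2*5/(-4 + 5) + q)*9 = (2*5/1 + q)*9 = (2*5*1 + q)*9 = (10 + q)*9 = 90 + 9*q)
u(-349) - (83783 - 1*(-361)) = (90 + 9*(-349)) - (83783 - 1*(-361)) = (90 - 3141) - (83783 + 361) = -3051 - 1*84144 = -3051 - 84144 = -87195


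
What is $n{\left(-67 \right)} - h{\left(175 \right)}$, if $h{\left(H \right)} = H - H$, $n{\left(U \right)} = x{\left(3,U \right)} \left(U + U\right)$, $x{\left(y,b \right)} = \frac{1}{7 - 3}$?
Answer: $- \frac{67}{2} \approx -33.5$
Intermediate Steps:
$x{\left(y,b \right)} = \frac{1}{4}$
$n{\left(U \right)} = \frac{U}{2}$ ($n{\left(U \right)} = \frac{U + U}{4} = \frac{2 U}{4} = \frac{U}{2}$)
$h{\left(H \right)} = 0$
$n{\left(-67 \right)} - h{\left(175 \right)} = \frac{1}{2} \left(-67\right) - 0 = - \frac{67}{2} + 0 = - \frac{67}{2}$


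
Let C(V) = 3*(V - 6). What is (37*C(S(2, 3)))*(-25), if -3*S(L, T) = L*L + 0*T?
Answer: 20350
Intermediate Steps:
S(L, T) = -L²/3 (S(L, T) = -(L*L + 0*T)/3 = -(L² + 0)/3 = -L²/3)
C(V) = -18 + 3*V (C(V) = 3*(-6 + V) = -18 + 3*V)
(37*C(S(2, 3)))*(-25) = (37*(-18 + 3*(-⅓*2²)))*(-25) = (37*(-18 + 3*(-⅓*4)))*(-25) = (37*(-18 + 3*(-4/3)))*(-25) = (37*(-18 - 4))*(-25) = (37*(-22))*(-25) = -814*(-25) = 20350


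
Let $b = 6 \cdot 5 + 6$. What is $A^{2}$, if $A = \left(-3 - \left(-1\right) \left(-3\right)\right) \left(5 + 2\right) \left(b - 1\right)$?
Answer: $2160900$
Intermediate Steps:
$b = 36$ ($b = 30 + 6 = 36$)
$A = -1470$ ($A = \left(-3 - \left(-1\right) \left(-3\right)\right) \left(5 + 2\right) \left(36 - 1\right) = \left(-3 - 3\right) 7 \cdot 35 = \left(-3 - 3\right) 245 = \left(-6\right) 245 = -1470$)
$A^{2} = \left(-1470\right)^{2} = 2160900$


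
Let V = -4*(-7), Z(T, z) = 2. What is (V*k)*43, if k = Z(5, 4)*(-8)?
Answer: -19264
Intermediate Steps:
k = -16 (k = 2*(-8) = -16)
V = 28
(V*k)*43 = (28*(-16))*43 = -448*43 = -19264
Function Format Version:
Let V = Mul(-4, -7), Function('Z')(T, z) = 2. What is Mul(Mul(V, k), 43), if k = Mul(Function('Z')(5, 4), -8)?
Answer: -19264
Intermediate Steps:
k = -16 (k = Mul(2, -8) = -16)
V = 28
Mul(Mul(V, k), 43) = Mul(Mul(28, -16), 43) = Mul(-448, 43) = -19264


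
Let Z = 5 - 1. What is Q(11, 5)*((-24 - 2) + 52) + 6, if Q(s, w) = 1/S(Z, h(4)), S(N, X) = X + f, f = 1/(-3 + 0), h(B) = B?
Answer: 144/11 ≈ 13.091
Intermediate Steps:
f = -1/3 (f = 1/(-3) = -1/3 ≈ -0.33333)
Z = 4
S(N, X) = -1/3 + X (S(N, X) = X - 1/3 = -1/3 + X)
Q(s, w) = 3/11 (Q(s, w) = 1/(-1/3 + 4) = 1/(11/3) = 3/11)
Q(11, 5)*((-24 - 2) + 52) + 6 = 3*((-24 - 2) + 52)/11 + 6 = 3*(-26 + 52)/11 + 6 = (3/11)*26 + 6 = 78/11 + 6 = 144/11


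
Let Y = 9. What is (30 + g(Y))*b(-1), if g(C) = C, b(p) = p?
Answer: -39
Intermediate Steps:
(30 + g(Y))*b(-1) = (30 + 9)*(-1) = 39*(-1) = -39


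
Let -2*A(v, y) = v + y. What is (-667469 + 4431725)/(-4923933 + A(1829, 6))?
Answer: -7528512/9849701 ≈ -0.76434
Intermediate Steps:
A(v, y) = -v/2 - y/2 (A(v, y) = -(v + y)/2 = -v/2 - y/2)
(-667469 + 4431725)/(-4923933 + A(1829, 6)) = (-667469 + 4431725)/(-4923933 + (-½*1829 - ½*6)) = 3764256/(-4923933 + (-1829/2 - 3)) = 3764256/(-4923933 - 1835/2) = 3764256/(-9849701/2) = 3764256*(-2/9849701) = -7528512/9849701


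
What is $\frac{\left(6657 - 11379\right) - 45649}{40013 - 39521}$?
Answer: $- \frac{50371}{492} \approx -102.38$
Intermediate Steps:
$\frac{\left(6657 - 11379\right) - 45649}{40013 - 39521} = \frac{-4722 - 45649}{492} = \left(-50371\right) \frac{1}{492} = - \frac{50371}{492}$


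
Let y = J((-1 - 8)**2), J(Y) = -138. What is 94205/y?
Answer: -94205/138 ≈ -682.64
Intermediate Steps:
y = -138
94205/y = 94205/(-138) = 94205*(-1/138) = -94205/138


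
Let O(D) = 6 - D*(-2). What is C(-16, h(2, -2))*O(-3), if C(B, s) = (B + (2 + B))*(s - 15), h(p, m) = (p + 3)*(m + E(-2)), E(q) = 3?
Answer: 0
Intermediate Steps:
h(p, m) = (3 + m)*(3 + p) (h(p, m) = (p + 3)*(m + 3) = (3 + p)*(3 + m) = (3 + m)*(3 + p))
O(D) = 6 + 2*D (O(D) = 6 - (-2)*D = 6 + 2*D)
C(B, s) = (-15 + s)*(2 + 2*B) (C(B, s) = (2 + 2*B)*(-15 + s) = (-15 + s)*(2 + 2*B))
C(-16, h(2, -2))*O(-3) = (-30 - 30*(-16) + 2*(9 + 3*(-2) + 3*2 - 2*2) + 2*(-16)*(9 + 3*(-2) + 3*2 - 2*2))*(6 + 2*(-3)) = (-30 + 480 + 2*(9 - 6 + 6 - 4) + 2*(-16)*(9 - 6 + 6 - 4))*(6 - 6) = (-30 + 480 + 2*5 + 2*(-16)*5)*0 = (-30 + 480 + 10 - 160)*0 = 300*0 = 0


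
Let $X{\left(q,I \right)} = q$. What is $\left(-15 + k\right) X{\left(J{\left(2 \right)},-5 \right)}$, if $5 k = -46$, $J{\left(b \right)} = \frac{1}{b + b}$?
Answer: $- \frac{121}{20} \approx -6.05$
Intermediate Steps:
$J{\left(b \right)} = \frac{1}{2 b}$
$k = - \frac{46}{5}$ ($k = \frac{1}{5} \left(-46\right) = - \frac{46}{5} \approx -9.2$)
$\left(-15 + k\right) X{\left(J{\left(2 \right)},-5 \right)} = \left(-15 - \frac{46}{5}\right) \frac{1}{2 \cdot 2} = - \frac{121 \cdot \frac{1}{2} \cdot \frac{1}{2}}{5} = \left(- \frac{121}{5}\right) \frac{1}{4} = - \frac{121}{20}$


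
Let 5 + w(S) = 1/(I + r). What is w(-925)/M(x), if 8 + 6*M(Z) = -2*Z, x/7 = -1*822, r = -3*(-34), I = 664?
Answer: -11487/4404500 ≈ -0.0026080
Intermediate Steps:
r = 102
x = -5754 (x = 7*(-1*822) = 7*(-822) = -5754)
M(Z) = -4/3 - Z/3 (M(Z) = -4/3 + (-2*Z)/6 = -4/3 - Z/3)
w(S) = -3829/766 (w(S) = -5 + 1/(664 + 102) = -5 + 1/766 = -3829/766)
w(-925)/M(x) = -3829/(766*(-4/3 - ⅓*(-5754))) = -3829/(766*(-4/3 + 1918)) = -3829/(766*5750/3) = -3829/766*3/5750 = -11487/4404500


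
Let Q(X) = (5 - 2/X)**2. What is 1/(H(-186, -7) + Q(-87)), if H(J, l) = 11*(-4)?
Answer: -7569/142067 ≈ -0.053278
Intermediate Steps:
H(J, l) = -44
1/(H(-186, -7) + Q(-87)) = 1/(-44 + (-2 + 5*(-87))**2/(-87)**2) = 1/(-44 + (-2 - 435)**2/7569) = 1/(-44 + (1/7569)*(-437)**2) = 1/(-44 + (1/7569)*190969) = 1/(-44 + 190969/7569) = 1/(-142067/7569) = -7569/142067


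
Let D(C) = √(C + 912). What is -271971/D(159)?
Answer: -12951*√119/17 ≈ -8310.5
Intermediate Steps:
D(C) = √(912 + C)
-271971/D(159) = -271971/√(912 + 159) = -271971*√119/357 = -12951*√119/17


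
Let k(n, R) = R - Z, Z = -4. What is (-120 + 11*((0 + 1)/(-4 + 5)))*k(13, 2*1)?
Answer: -654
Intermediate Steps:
k(n, R) = 4 + R (k(n, R) = R - 1*(-4) = R + 4 = 4 + R)
(-120 + 11*((0 + 1)/(-4 + 5)))*k(13, 2*1) = (-120 + 11*((0 + 1)/(-4 + 5)))*(4 + 2*1) = (-120 + 11*(1/1))*(4 + 2) = (-120 + 11*(1*1))*6 = (-120 + 11*1)*6 = (-120 + 11)*6 = -109*6 = -654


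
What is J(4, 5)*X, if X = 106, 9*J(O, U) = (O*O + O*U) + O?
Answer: 4240/9 ≈ 471.11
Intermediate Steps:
J(O, U) = O/9 + O²/9 + O*U/9 (J(O, U) = ((O*O + O*U) + O)/9 = ((O² + O*U) + O)/9 = (O + O² + O*U)/9 = O/9 + O²/9 + O*U/9)
J(4, 5)*X = ((⅑)*4*(1 + 4 + 5))*106 = ((⅑)*4*10)*106 = (40/9)*106 = 4240/9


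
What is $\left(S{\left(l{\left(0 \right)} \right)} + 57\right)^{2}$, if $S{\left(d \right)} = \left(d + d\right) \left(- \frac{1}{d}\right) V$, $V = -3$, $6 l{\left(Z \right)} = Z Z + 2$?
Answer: $3969$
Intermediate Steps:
$l{\left(Z \right)} = \frac{1}{3} + \frac{Z^{2}}{6}$ ($l{\left(Z \right)} = \frac{Z Z + 2}{6} = \frac{Z^{2} + 2}{6} = \frac{2 + Z^{2}}{6} = \frac{1}{3} + \frac{Z^{2}}{6}$)
$S{\left(d \right)} = 6$ ($S{\left(d \right)} = \left(d + d\right) \left(- \frac{1}{d}\right) \left(-3\right) = 2 d \left(- \frac{1}{d}\right) \left(-3\right) = \left(-2\right) \left(-3\right) = 6$)
$\left(S{\left(l{\left(0 \right)} \right)} + 57\right)^{2} = \left(6 + 57\right)^{2} = 63^{2} = 3969$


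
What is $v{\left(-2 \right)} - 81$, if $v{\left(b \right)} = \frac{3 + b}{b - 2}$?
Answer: $- \frac{325}{4} \approx -81.25$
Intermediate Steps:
$v{\left(b \right)} = \frac{3 + b}{-2 + b}$
$v{\left(-2 \right)} - 81 = \frac{3 - 2}{-2 - 2} - 81 = \frac{1}{-4} \cdot 1 - 81 = \left(- \frac{1}{4}\right) 1 - 81 = - \frac{1}{4} - 81 = - \frac{325}{4}$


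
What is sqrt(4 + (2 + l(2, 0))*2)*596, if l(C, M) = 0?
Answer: 1192*sqrt(2) ≈ 1685.7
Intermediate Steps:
sqrt(4 + (2 + l(2, 0))*2)*596 = sqrt(4 + (2 + 0)*2)*596 = sqrt(4 + 2*2)*596 = sqrt(4 + 4)*596 = sqrt(8)*596 = (2*sqrt(2))*596 = 1192*sqrt(2)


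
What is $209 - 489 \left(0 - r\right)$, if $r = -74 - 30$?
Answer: $-50647$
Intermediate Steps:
$r = -104$
$209 - 489 \left(0 - r\right) = 209 - 489 \left(0 - -104\right) = 209 - 489 \left(0 + 104\right) = 209 - 50856 = -50647$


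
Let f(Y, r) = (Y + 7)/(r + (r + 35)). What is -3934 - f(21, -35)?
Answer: -19666/5 ≈ -3933.2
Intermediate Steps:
f(Y, r) = (7 + Y)/(35 + 2*r) (f(Y, r) = (7 + Y)/(r + (35 + r)) = (7 + Y)/(35 + 2*r))
-3934 - f(21, -35) = -3934 - (7 + 21)/(35 + 2*(-35)) = -3934 - 28/(35 - 70) = -3934 - 28/(-35) = -3934 - (-1)*28/35 = -3934 - 1*(-⅘) = -3934 + ⅘ = -19666/5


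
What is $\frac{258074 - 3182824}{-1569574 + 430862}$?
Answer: $\frac{1462375}{569356} \approx 2.5685$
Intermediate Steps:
$\frac{258074 - 3182824}{-1569574 + 430862} = - \frac{2924750}{-1138712} = \left(-2924750\right) \left(- \frac{1}{1138712}\right) = \frac{1462375}{569356}$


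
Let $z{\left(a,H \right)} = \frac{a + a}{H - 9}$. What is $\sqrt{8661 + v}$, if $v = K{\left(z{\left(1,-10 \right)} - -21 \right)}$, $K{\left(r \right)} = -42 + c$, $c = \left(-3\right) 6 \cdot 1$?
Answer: $\sqrt{8601} \approx 92.742$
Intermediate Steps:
$c = -18$ ($c = \left(-18\right) 1 = -18$)
$z{\left(a,H \right)} = \frac{2 a}{-9 + H}$
$K{\left(r \right)} = -60$ ($K{\left(r \right)} = -42 - 18 = -60$)
$v = -60$
$\sqrt{8661 + v} = \sqrt{8661 - 60} = \sqrt{8601}$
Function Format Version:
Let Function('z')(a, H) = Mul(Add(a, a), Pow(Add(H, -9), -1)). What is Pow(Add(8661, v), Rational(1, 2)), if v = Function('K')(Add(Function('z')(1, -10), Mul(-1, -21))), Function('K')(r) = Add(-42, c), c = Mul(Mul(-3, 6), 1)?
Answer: Pow(8601, Rational(1, 2)) ≈ 92.742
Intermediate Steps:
c = -18 (c = Mul(-18, 1) = -18)
Function('z')(a, H) = Mul(2, a, Pow(Add(-9, H), -1)) (Function('z')(a, H) = Mul(Mul(2, a), Pow(Add(-9, H), -1)) = Mul(2, a, Pow(Add(-9, H), -1)))
Function('K')(r) = -60 (Function('K')(r) = Add(-42, -18) = -60)
v = -60
Pow(Add(8661, v), Rational(1, 2)) = Pow(Add(8661, -60), Rational(1, 2)) = Pow(8601, Rational(1, 2))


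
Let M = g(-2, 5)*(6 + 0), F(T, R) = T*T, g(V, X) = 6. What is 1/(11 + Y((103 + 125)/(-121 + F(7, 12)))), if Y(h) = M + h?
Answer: 6/263 ≈ 0.022814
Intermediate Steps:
F(T, R) = T²
M = 36 (M = 6*(6 + 0) = 6*6 = 36)
Y(h) = 36 + h
1/(11 + Y((103 + 125)/(-121 + F(7, 12)))) = 1/(11 + (36 + (103 + 125)/(-121 + 7²))) = 1/(11 + (36 + 228/(-121 + 49))) = 1/(11 + (36 + 228/(-72))) = 1/(11 + (36 + 228*(-1/72))) = 1/(11 + (36 - 19/6)) = 1/(11 + 197/6) = 1/(263/6) = 6/263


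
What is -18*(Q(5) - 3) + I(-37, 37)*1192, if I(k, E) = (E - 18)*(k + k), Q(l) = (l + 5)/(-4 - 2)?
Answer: -1675868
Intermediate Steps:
Q(l) = -⅚ - l/6 (Q(l) = (5 + l)/(-6) = (5 + l)*(-⅙) = -⅚ - l/6)
I(k, E) = 2*k*(-18 + E) (I(k, E) = (-18 + E)*(2*k) = 2*k*(-18 + E))
-18*(Q(5) - 3) + I(-37, 37)*1192 = -18*((-⅚ - ⅙*5) - 3) + (2*(-37)*(-18 + 37))*1192 = -18*((-⅚ - ⅚) - 3) + (2*(-37)*19)*1192 = -18*(-5/3 - 3) - 1406*1192 = -18*(-14/3) - 1675952 = 84 - 1675952 = -1675868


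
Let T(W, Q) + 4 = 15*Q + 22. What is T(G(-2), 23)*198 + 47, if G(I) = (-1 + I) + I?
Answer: 71921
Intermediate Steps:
G(I) = -1 + 2*I
T(W, Q) = 18 + 15*Q (T(W, Q) = -4 + (15*Q + 22) = -4 + (22 + 15*Q) = 18 + 15*Q)
T(G(-2), 23)*198 + 47 = (18 + 15*23)*198 + 47 = (18 + 345)*198 + 47 = 363*198 + 47 = 71874 + 47 = 71921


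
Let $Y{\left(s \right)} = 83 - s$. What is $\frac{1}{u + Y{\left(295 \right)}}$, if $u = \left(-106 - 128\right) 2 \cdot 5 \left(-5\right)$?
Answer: $\frac{1}{11488} \approx 8.7047 \cdot 10^{-5}$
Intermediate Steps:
$u = 11700$ ($u = - 234 \cdot 10 \left(-5\right) = \left(-234\right) \left(-50\right) = 11700$)
$\frac{1}{u + Y{\left(295 \right)}} = \frac{1}{11700 + \left(83 - 295\right)} = \frac{1}{11700 - 212} = \frac{1}{11488}$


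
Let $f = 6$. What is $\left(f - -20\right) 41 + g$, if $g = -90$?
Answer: $976$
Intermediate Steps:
$\left(f - -20\right) 41 + g = \left(6 - -20\right) 41 - 90 = \left(6 + 20\right) 41 - 90 = 26 \cdot 41 - 90 = 1066 - 90 = 976$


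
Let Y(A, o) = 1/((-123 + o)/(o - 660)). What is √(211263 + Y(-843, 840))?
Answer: 9*√148982323/239 ≈ 459.63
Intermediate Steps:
Y(A, o) = (-660 + o)/(-123 + o) (Y(A, o) = 1/((-123 + o)/(-660 + o)) = (-660 + o)/(-123 + o))
√(211263 + Y(-843, 840)) = √(211263 + (-660 + 840)/(-123 + 840)) = √(211263 + 180/717) = √(211263 + (1/717)*180) = √(211263 + 60/239) = √(50491917/239) = 9*√148982323/239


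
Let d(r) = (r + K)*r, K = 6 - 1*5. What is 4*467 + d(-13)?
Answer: 2024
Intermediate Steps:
K = 1 (K = 6 - 5 = 1)
d(r) = r*(1 + r) (d(r) = (r + 1)*r = (1 + r)*r = r*(1 + r))
4*467 + d(-13) = 4*467 - 13*(1 - 13) = 1868 - 13*(-12) = 1868 + 156 = 2024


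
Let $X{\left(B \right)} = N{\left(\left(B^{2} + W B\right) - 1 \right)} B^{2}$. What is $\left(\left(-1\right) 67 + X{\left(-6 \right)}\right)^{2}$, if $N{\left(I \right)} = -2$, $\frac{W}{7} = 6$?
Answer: $19321$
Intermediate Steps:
$W = 42$ ($W = 7 \cdot 6 = 42$)
$X{\left(B \right)} = - 2 B^{2}$
$\left(\left(-1\right) 67 + X{\left(-6 \right)}\right)^{2} = \left(\left(-1\right) 67 - 2 \left(-6\right)^{2}\right)^{2} = \left(-67 - 72\right)^{2} = \left(-139\right)^{2} = 19321$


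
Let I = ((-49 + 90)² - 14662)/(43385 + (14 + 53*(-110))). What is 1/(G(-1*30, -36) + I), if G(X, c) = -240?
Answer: -12523/3009847 ≈ -0.0041607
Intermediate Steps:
I = -4327/12523 (I = (41² - 14662)/(43385 + (14 - 5830)) = (1681 - 14662)/(43385 - 5816) = -12981/37569 = -12981*1/37569 = -4327/12523 ≈ -0.34552)
1/(G(-1*30, -36) + I) = 1/(-240 - 4327/12523) = 1/(-3009847/12523) = -12523/3009847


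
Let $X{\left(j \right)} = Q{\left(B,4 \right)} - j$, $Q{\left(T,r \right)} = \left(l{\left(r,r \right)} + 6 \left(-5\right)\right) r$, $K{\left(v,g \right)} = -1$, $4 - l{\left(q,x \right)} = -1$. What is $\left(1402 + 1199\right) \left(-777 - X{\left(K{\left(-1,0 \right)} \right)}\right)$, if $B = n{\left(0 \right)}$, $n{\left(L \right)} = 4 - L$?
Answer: $-1763478$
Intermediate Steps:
$l{\left(q,x \right)} = 5$ ($l{\left(q,x \right)} = 4 - -1 = 4 + 1 = 5$)
$B = 4$ ($B = 4 - 0 = 4 + 0 = 4$)
$Q{\left(T,r \right)} = - 25 r$ ($Q{\left(T,r \right)} = \left(5 + 6 \left(-5\right)\right) r = \left(5 - 30\right) r = - 25 r$)
$X{\left(j \right)} = -100 - j$ ($X{\left(j \right)} = \left(-25\right) 4 - j = -100 - j$)
$\left(1402 + 1199\right) \left(-777 - X{\left(K{\left(-1,0 \right)} \right)}\right) = \left(1402 + 1199\right) \left(-777 - \left(-100 - -1\right)\right) = 2601 \left(-777 - \left(-100 + 1\right)\right) = 2601 \left(-777 - -99\right) = 2601 \left(-777 + 99\right) = 2601 \left(-678\right) = -1763478$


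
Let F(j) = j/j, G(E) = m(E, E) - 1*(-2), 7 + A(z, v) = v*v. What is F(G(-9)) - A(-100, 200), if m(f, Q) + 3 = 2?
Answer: -39992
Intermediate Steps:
A(z, v) = -7 + v² (A(z, v) = -7 + v*v = -7 + v²)
m(f, Q) = -1 (m(f, Q) = -3 + 2 = -1)
G(E) = 1 (G(E) = -1 - 1*(-2) = -1 + 2 = 1)
F(j) = 1
F(G(-9)) - A(-100, 200) = 1 - (-7 + 200²) = 1 - (-7 + 40000) = 1 - 1*39993 = 1 - 39993 = -39992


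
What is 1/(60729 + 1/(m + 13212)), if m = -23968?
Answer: 10756/653201123 ≈ 1.6467e-5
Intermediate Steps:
1/(60729 + 1/(m + 13212)) = 1/(60729 + 1/(-23968 + 13212)) = 1/(60729 + 1/(-10756)) = 1/(60729 - 1/10756) = 1/(653201123/10756) = 10756/653201123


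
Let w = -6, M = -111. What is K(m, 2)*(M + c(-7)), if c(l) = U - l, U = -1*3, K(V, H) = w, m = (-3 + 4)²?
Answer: 642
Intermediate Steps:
m = 1 (m = 1² = 1)
K(V, H) = -6
U = -3
c(l) = -3 - l
K(m, 2)*(M + c(-7)) = -6*(-111 + (-3 - 1*(-7))) = -6*(-111 + (-3 + 7)) = -6*(-111 + 4) = -6*(-107) = 642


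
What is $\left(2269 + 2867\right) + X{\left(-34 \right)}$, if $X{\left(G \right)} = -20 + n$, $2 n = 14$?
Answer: $5123$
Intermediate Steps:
$n = 7$ ($n = \frac{1}{2} \cdot 14 = 7$)
$X{\left(G \right)} = -13$ ($X{\left(G \right)} = -20 + 7 = -13$)
$\left(2269 + 2867\right) + X{\left(-34 \right)} = \left(2269 + 2867\right) - 13 = 5136 - 13 = 5123$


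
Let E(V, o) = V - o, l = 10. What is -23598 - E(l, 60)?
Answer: -23548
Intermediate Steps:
-23598 - E(l, 60) = -23598 - (10 - 1*60) = -23598 - (10 - 60) = -23598 - 1*(-50) = -23598 + 50 = -23548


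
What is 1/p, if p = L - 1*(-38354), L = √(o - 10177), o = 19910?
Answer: 38354/1471019583 - √9733/1471019583 ≈ 2.6006e-5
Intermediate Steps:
L = √9733 (L = √(19910 - 10177) = √9733 ≈ 98.656)
p = 38354 + √9733 (p = √9733 - 1*(-38354) = √9733 + 38354 = 38354 + √9733 ≈ 38453.)
1/p = 1/(38354 + √9733)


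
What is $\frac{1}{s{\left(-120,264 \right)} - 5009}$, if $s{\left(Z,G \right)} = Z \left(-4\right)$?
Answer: $- \frac{1}{4529} \approx -0.0002208$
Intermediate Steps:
$s{\left(Z,G \right)} = - 4 Z$
$\frac{1}{s{\left(-120,264 \right)} - 5009} = \frac{1}{\left(-4\right) \left(-120\right) - 5009} = \frac{1}{480 - 5009} = \frac{1}{-4529} = - \frac{1}{4529}$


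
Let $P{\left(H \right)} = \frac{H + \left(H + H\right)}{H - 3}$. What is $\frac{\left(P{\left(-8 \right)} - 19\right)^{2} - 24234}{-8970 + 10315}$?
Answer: $- \frac{2898089}{162745} \approx -17.808$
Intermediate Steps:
$P{\left(H \right)} = \frac{3 H}{-3 + H}$ ($P{\left(H \right)} = \frac{H + 2 H}{-3 + H} = \frac{3 H}{-3 + H}$)
$\frac{\left(P{\left(-8 \right)} - 19\right)^{2} - 24234}{-8970 + 10315} = \frac{\left(3 \left(-8\right) \frac{1}{-3 - 8} - 19\right)^{2} - 24234}{-8970 + 10315} = \frac{\left(3 \left(-8\right) \frac{1}{-11} - 19\right)^{2} - 24234}{1345} = \left(\left(3 \left(-8\right) \left(- \frac{1}{11}\right) - 19\right)^{2} - 24234\right) \frac{1}{1345} = \left(\left(\frac{24}{11} - 19\right)^{2} - 24234\right) \frac{1}{1345} = \left(\left(- \frac{185}{11}\right)^{2} - 24234\right) \frac{1}{1345} = \left(\frac{34225}{121} - 24234\right) \frac{1}{1345} = \left(- \frac{2898089}{121}\right) \frac{1}{1345} = - \frac{2898089}{162745}$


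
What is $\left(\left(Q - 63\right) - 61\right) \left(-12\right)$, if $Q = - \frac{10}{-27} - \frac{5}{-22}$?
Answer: $\frac{146602}{99} \approx 1480.8$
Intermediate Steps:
$Q = \frac{355}{594}$ ($Q = \left(-10\right) \left(- \frac{1}{27}\right) - - \frac{5}{22} = \frac{10}{27} + \frac{5}{22} = \frac{355}{594} \approx 0.59764$)
$\left(\left(Q - 63\right) - 61\right) \left(-12\right) = \left(\left(\frac{355}{594} - 63\right) - 61\right) \left(-12\right) = \left(- \frac{37067}{594} - 61\right) \left(-12\right) = \left(- \frac{73301}{594}\right) \left(-12\right) = \frac{146602}{99}$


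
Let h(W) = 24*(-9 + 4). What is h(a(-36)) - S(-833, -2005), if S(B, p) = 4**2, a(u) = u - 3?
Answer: -136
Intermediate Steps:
a(u) = -3 + u
S(B, p) = 16
h(W) = -120 (h(W) = 24*(-5) = -120)
h(a(-36)) - S(-833, -2005) = -120 - 1*16 = -120 - 16 = -136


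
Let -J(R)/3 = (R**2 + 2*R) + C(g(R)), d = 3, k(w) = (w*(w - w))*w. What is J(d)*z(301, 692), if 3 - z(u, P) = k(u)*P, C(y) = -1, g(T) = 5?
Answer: -126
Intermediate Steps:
k(w) = 0 (k(w) = (w*0)*w = 0*w = 0)
z(u, P) = 3 (z(u, P) = 3 - 0*P = 3 - 1*0 = 3 + 0 = 3)
J(R) = 3 - 6*R - 3*R**2 (J(R) = -3*((R**2 + 2*R) - 1) = -3*(-1 + R**2 + 2*R) = 3 - 6*R - 3*R**2)
J(d)*z(301, 692) = (3 - 6*3 - 3*3**2)*3 = (3 - 18 - 3*9)*3 = (3 - 18 - 27)*3 = -42*3 = -126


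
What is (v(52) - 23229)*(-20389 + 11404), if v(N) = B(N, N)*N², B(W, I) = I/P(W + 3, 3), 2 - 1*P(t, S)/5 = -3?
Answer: 790890249/5 ≈ 1.5818e+8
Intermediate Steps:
P(t, S) = 25 (P(t, S) = 10 - 5*(-3) = 10 + 15 = 25)
B(W, I) = I/25
v(N) = N³/25 (v(N) = (N/25)*N² = N³/25)
(v(52) - 23229)*(-20389 + 11404) = ((1/25)*52³ - 23229)*(-20389 + 11404) = ((1/25)*140608 - 23229)*(-8985) = (140608/25 - 23229)*(-8985) = -440117/25*(-8985) = 790890249/5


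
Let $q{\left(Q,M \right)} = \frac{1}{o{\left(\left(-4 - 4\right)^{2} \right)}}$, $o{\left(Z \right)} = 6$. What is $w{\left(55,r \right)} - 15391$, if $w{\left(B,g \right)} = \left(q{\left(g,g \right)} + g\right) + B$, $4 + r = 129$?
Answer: $- \frac{91265}{6} \approx -15211.0$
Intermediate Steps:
$q{\left(Q,M \right)} = \frac{1}{6}$
$r = 125$ ($r = -4 + 129 = 125$)
$w{\left(B,g \right)} = \frac{1}{6} + B + g$ ($w{\left(B,g \right)} = \left(\frac{1}{6} + g\right) + B = \frac{1}{6} + B + g$)
$w{\left(55,r \right)} - 15391 = \left(\frac{1}{6} + 55 + 125\right) - 15391 = \frac{1081}{6} - 15391 = - \frac{91265}{6}$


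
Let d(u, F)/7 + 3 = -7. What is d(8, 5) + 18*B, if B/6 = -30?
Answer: -3310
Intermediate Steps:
B = -180 (B = 6*(-30) = -180)
d(u, F) = -70 (d(u, F) = -21 + 7*(-7) = -21 - 49 = -70)
d(8, 5) + 18*B = -70 + 18*(-180) = -70 - 3240 = -3310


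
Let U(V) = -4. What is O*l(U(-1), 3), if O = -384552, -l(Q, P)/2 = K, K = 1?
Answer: 769104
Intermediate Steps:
l(Q, P) = -2 (l(Q, P) = -2*1 = -2)
O*l(U(-1), 3) = -384552*(-2) = 769104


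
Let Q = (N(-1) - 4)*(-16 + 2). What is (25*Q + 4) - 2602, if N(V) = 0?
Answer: -1198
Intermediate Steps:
Q = 56 (Q = (0 - 4)*(-16 + 2) = -4*(-14) = 56)
(25*Q + 4) - 2602 = (25*56 + 4) - 2602 = (1400 + 4) - 2602 = 1404 - 2602 = -1198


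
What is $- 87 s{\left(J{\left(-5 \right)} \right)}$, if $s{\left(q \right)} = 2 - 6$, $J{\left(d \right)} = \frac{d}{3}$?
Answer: $348$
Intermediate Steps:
$J{\left(d \right)} = \frac{d}{3}$ ($J{\left(d \right)} = d \frac{1}{3} = \frac{d}{3}$)
$s{\left(q \right)} = -4$ ($s{\left(q \right)} = 2 - 6 = -4$)
$- 87 s{\left(J{\left(-5 \right)} \right)} = \left(-87\right) \left(-4\right) = 348$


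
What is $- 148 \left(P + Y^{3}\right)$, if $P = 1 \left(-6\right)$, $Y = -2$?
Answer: $2072$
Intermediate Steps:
$P = -6$
$- 148 \left(P + Y^{3}\right) = - 148 \left(-6 + \left(-2\right)^{3}\right) = - 148 \left(-6 - 8\right) = \left(-148\right) \left(-14\right) = 2072$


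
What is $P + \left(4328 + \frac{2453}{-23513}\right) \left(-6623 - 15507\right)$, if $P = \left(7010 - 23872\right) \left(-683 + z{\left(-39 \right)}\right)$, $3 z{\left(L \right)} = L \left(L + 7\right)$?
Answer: $- \frac{2146129730428}{23513} \approx -9.1274 \cdot 10^{7}$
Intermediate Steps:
$z{\left(L \right)} = \frac{L \left(7 + L\right)}{3}$ ($z{\left(L \right)} = \frac{L \left(L + 7\right)}{3} = \frac{L \left(7 + L\right)}{3}$)
$P = 4502154$ ($P = \left(7010 - 23872\right) \left(-683 + \frac{1}{3} \left(-39\right) \left(7 - 39\right)\right) = - 16862 \left(-683 + \frac{1}{3} \left(-39\right) \left(-32\right)\right) = - 16862 \left(-683 + 416\right) = \left(-16862\right) \left(-267\right) = 4502154$)
$P + \left(4328 + \frac{2453}{-23513}\right) \left(-6623 - 15507\right) = 4502154 + \left(4328 + \frac{2453}{-23513}\right) \left(-6623 - 15507\right) = 4502154 + \left(4328 + 2453 \left(- \frac{1}{23513}\right)\right) \left(-22130\right) = 4502154 + \left(4328 - \frac{2453}{23513}\right) \left(-22130\right) = 4502154 + \frac{101761811}{23513} \left(-22130\right) = 4502154 - \frac{2251988877430}{23513} = - \frac{2146129730428}{23513}$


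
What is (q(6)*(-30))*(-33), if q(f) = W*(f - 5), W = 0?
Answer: 0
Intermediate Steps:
q(f) = 0 (q(f) = 0*(f - 5) = 0*(-5 + f) = 0)
(q(6)*(-30))*(-33) = (0*(-30))*(-33) = 0*(-33) = 0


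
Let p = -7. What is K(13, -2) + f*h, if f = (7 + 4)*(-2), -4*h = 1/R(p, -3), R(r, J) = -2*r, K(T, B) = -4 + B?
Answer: -157/28 ≈ -5.6071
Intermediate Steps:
h = -1/56 (h = -1/(4*((-2*(-7)))) = -¼/14 = -¼*1/14 = -1/56 ≈ -0.017857)
f = -22 (f = 11*(-2) = -22)
K(13, -2) + f*h = (-4 - 2) - 22*(-1/56) = -6 + 11/28 = -157/28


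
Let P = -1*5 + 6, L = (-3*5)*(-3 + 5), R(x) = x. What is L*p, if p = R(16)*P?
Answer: -480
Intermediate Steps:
L = -30 (L = -15*2 = -30)
P = 1 (P = -5 + 6 = 1)
p = 16 (p = 16*1 = 16)
L*p = -30*16 = -480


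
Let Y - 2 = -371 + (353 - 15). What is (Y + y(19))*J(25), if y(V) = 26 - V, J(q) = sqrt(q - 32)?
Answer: -24*I*sqrt(7) ≈ -63.498*I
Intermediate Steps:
J(q) = sqrt(-32 + q)
Y = -31 (Y = 2 + (-371 + (353 - 15)) = 2 + (-371 + 338) = 2 - 33 = -31)
(Y + y(19))*J(25) = (-31 + (26 - 1*19))*sqrt(-32 + 25) = (-31 + (26 - 19))*sqrt(-7) = (-31 + 7)*(I*sqrt(7)) = -24*I*sqrt(7)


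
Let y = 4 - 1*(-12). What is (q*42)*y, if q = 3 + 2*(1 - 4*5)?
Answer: -23520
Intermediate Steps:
y = 16 (y = 4 + 12 = 16)
q = -35 (q = 3 + 2*(1 - 20) = 3 + 2*(-19) = 3 - 38 = -35)
(q*42)*y = -35*42*16 = -1470*16 = -23520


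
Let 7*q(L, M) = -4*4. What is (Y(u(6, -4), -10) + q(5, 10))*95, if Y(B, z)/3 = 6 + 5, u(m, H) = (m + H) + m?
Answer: 20425/7 ≈ 2917.9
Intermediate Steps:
u(m, H) = H + 2*m (u(m, H) = (H + m) + m = H + 2*m)
Y(B, z) = 33 (Y(B, z) = 3*(6 + 5) = 3*11 = 33)
q(L, M) = -16/7 (q(L, M) = (-4*4)/7 = (1/7)*(-16) = -16/7)
(Y(u(6, -4), -10) + q(5, 10))*95 = (33 - 16/7)*95 = (215/7)*95 = 20425/7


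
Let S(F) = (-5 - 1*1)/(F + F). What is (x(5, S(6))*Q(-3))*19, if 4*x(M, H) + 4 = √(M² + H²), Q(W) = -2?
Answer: 38 - 19*√101/4 ≈ -9.7369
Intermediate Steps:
S(F) = -3/F (S(F) = (-5 - 1)/((2*F)) = -3/F)
x(M, H) = -1 + √(H² + M²)/4 (x(M, H) = -1 + √(M² + H²)/4 = -1 + √(H² + M²)/4)
(x(5, S(6))*Q(-3))*19 = ((-1 + √((-3/6)² + 5²)/4)*(-2))*19 = ((-1 + √((-3*⅙)² + 25)/4)*(-2))*19 = ((-1 + √((-½)² + 25)/4)*(-2))*19 = ((-1 + √(¼ + 25)/4)*(-2))*19 = ((-1 + √(101/4)/4)*(-2))*19 = ((-1 + (√101/2)/4)*(-2))*19 = ((-1 + √101/8)*(-2))*19 = (2 - √101/4)*19 = 38 - 19*√101/4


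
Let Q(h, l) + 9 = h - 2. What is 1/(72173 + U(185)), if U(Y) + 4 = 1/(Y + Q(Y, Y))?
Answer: 359/25908672 ≈ 1.3856e-5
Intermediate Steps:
Q(h, l) = -11 + h (Q(h, l) = -9 + (h - 2) = -9 + (-2 + h) = -11 + h)
U(Y) = -4 + 1/(-11 + 2*Y) (U(Y) = -4 + 1/(Y + (-11 + Y)) = -4 + 1/(-11 + 2*Y))
1/(72173 + U(185)) = 1/(72173 + (45 - 8*185)/(-11 + 2*185)) = 1/(72173 + (45 - 1480)/(-11 + 370)) = 1/(72173 - 1435/359) = 1/(25908672/359) = 359/25908672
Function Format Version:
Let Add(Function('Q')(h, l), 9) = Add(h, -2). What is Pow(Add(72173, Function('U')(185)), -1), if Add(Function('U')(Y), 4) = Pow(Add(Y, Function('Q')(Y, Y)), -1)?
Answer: Rational(359, 25908672) ≈ 1.3856e-5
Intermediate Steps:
Function('Q')(h, l) = Add(-11, h) (Function('Q')(h, l) = Add(-9, Add(h, -2)) = Add(-9, Add(-2, h)) = Add(-11, h))
Function('U')(Y) = Add(-4, Pow(Add(-11, Mul(2, Y)), -1)) (Function('U')(Y) = Add(-4, Pow(Add(Y, Add(-11, Y)), -1)) = Add(-4, Pow(Add(-11, Mul(2, Y)), -1)))
Pow(Add(72173, Function('U')(185)), -1) = Pow(Add(72173, Mul(Pow(Add(-11, Mul(2, 185)), -1), Add(45, Mul(-8, 185)))), -1) = Pow(Add(72173, Mul(Pow(Add(-11, 370), -1), Add(45, -1480))), -1) = Pow(Add(72173, Mul(Pow(359, -1), -1435)), -1) = Pow(Add(72173, Mul(Rational(1, 359), -1435)), -1) = Pow(Add(72173, Rational(-1435, 359)), -1) = Pow(Rational(25908672, 359), -1) = Rational(359, 25908672)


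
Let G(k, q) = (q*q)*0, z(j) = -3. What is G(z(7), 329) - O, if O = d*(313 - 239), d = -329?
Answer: 24346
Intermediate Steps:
G(k, q) = 0 (G(k, q) = q**2*0 = 0)
O = -24346 (O = -329*(313 - 239) = -329*74 = -24346)
G(z(7), 329) - O = 0 - 1*(-24346) = 0 + 24346 = 24346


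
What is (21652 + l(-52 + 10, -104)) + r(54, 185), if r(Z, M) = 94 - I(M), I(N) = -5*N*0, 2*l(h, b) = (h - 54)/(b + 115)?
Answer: 239158/11 ≈ 21742.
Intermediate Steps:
l(h, b) = (-54 + h)/(2*(115 + b)) (l(h, b) = ((h - 54)/(b + 115))/2 = ((-54 + h)/(115 + b))/2 = (-54 + h)/(2*(115 + b)))
I(N) = 0
r(Z, M) = 94 (r(Z, M) = 94 - 1*0 = 94 + 0 = 94)
(21652 + l(-52 + 10, -104)) + r(54, 185) = (21652 + (-54 + (-52 + 10))/(2*(115 - 104))) + 94 = (21652 + (½)*(-54 - 42)/11) + 94 = (21652 + (½)*(1/11)*(-96)) + 94 = (21652 - 48/11) + 94 = 238124/11 + 94 = 239158/11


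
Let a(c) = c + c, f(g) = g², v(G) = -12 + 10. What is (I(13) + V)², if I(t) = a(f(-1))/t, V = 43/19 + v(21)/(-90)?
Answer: 735060544/123543225 ≈ 5.9498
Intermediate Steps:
v(G) = -2
V = 1954/855 (V = 43/19 - 2/(-90) = 43*(1/19) - 2*(-1/90) = 43/19 + 1/45 = 1954/855 ≈ 2.2854)
a(c) = 2*c
I(t) = 2/t (I(t) = (2*(-1)²)/t = (2*1)/t = 2/t)
(I(13) + V)² = (2/13 + 1954/855)² = (27112/11115)² = 735060544/123543225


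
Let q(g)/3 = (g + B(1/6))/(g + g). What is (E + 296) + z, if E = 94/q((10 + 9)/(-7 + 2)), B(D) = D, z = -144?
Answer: 23712/109 ≈ 217.54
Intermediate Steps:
q(g) = 3*(⅙ + g)/(2*g) (q(g) = 3*((g + 1/6)/(g + g)) = 3*((g + ⅙)/((2*g))) = 3*((⅙ + g)*(1/(2*g))) = 3*((⅙ + g)/(2*g)) = 3*(⅙ + g)/(2*g))
E = 7144/109 (E = 94/(((1 + 6*((10 + 9)/(-7 + 2)))/(4*(((10 + 9)/(-7 + 2)))))) = 94/(((1 + 6*(19/(-5)))/(4*((19/(-5)))))) = 94/(((1 + 6*(19*(-⅕)))/(4*((19*(-⅕)))))) = 94/(((1 + 6*(-19/5))/(4*(-19/5)))) = 94/(((¼)*(-5/19)*(1 - 114/5))) = 94/(((¼)*(-5/19)*(-109/5))) = 94/(109/76) = 94*(76/109) = 7144/109 ≈ 65.541)
(E + 296) + z = (7144/109 + 296) - 144 = 39408/109 - 144 = 23712/109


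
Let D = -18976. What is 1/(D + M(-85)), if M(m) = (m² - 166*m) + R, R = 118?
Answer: 1/2477 ≈ 0.00040371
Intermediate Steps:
M(m) = 118 + m² - 166*m (M(m) = (m² - 166*m) + 118 = 118 + m² - 166*m)
1/(D + M(-85)) = 1/(-18976 + (118 + (-85)² - 166*(-85))) = 1/(-18976 + (118 + 7225 + 14110)) = 1/(-18976 + 21453) = 1/2477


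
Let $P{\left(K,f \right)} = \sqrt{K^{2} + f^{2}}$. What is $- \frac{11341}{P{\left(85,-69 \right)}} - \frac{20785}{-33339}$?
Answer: $\frac{20785}{33339} - \frac{11341 \sqrt{11986}}{11986} \approx -102.97$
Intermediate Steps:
$- \frac{11341}{P{\left(85,-69 \right)}} - \frac{20785}{-33339} = - \frac{11341}{\sqrt{85^{2} + \left(-69\right)^{2}}} - \frac{20785}{-33339} = - \frac{11341}{\sqrt{7225 + 4761}} - - \frac{20785}{33339} = - \frac{11341}{\sqrt{11986}} + \frac{20785}{33339} = - 11341 \frac{\sqrt{11986}}{11986} + \frac{20785}{33339} = - \frac{11341 \sqrt{11986}}{11986} + \frac{20785}{33339} = \frac{20785}{33339} - \frac{11341 \sqrt{11986}}{11986}$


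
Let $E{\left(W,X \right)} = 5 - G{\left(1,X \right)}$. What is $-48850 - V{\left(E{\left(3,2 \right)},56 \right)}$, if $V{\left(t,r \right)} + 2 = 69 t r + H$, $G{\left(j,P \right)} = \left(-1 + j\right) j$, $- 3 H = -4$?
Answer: $- \frac{204508}{3} \approx -68169.0$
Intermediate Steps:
$H = \frac{4}{3}$ ($H = \left(- \frac{1}{3}\right) \left(-4\right) = \frac{4}{3} \approx 1.3333$)
$G{\left(j,P \right)} = j \left(-1 + j\right)$
$E{\left(W,X \right)} = 5$ ($E{\left(W,X \right)} = 5 - 1 \left(-1 + 1\right) = 5 - 1 \cdot 0 = 5 - 0 = 5 + 0 = 5$)
$V{\left(t,r \right)} = - \frac{2}{3} + 69 r t$ ($V{\left(t,r \right)} = -2 + \left(69 t r + \frac{4}{3}\right) = -2 + \left(69 r t + \frac{4}{3}\right) = -2 + \left(\frac{4}{3} + 69 r t\right) = - \frac{2}{3} + 69 r t$)
$-48850 - V{\left(E{\left(3,2 \right)},56 \right)} = -48850 - \left(- \frac{2}{3} + 69 \cdot 56 \cdot 5\right) = -48850 - \left(- \frac{2}{3} + 19320\right) = -48850 - \frac{57958}{3} = - \frac{204508}{3}$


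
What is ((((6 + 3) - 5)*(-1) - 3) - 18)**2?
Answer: 625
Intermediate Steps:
((((6 + 3) - 5)*(-1) - 3) - 18)**2 = (((9 - 5)*(-1) - 3) - 18)**2 = ((4*(-1) - 3) - 18)**2 = ((-4 - 3) - 18)**2 = (-7 - 18)**2 = (-25)**2 = 625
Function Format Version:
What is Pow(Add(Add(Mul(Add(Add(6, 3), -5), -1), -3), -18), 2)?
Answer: 625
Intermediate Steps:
Pow(Add(Add(Mul(Add(Add(6, 3), -5), -1), -3), -18), 2) = Pow(Add(Add(Mul(Add(9, -5), -1), -3), -18), 2) = Pow(Add(Add(Mul(4, -1), -3), -18), 2) = Pow(Add(Add(-4, -3), -18), 2) = Pow(Add(-7, -18), 2) = Pow(-25, 2) = 625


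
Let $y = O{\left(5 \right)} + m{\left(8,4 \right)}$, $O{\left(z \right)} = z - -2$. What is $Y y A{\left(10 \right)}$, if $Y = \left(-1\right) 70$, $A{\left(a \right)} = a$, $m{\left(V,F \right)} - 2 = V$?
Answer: $-11900$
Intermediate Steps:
$m{\left(V,F \right)} = 2 + V$
$Y = -70$
$O{\left(z \right)} = 2 + z$ ($O{\left(z \right)} = z + 2 = 2 + z$)
$y = 17$ ($y = \left(2 + 5\right) + \left(2 + 8\right) = 7 + 10 = 17$)
$Y y A{\left(10 \right)} = \left(-70\right) 17 \cdot 10 = \left(-1190\right) 10 = -11900$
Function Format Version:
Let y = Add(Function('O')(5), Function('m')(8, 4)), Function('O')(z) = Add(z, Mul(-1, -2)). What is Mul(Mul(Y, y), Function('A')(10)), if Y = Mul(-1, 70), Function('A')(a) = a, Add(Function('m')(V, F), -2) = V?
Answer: -11900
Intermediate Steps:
Function('m')(V, F) = Add(2, V)
Y = -70
Function('O')(z) = Add(2, z) (Function('O')(z) = Add(z, 2) = Add(2, z))
y = 17 (y = Add(Add(2, 5), Add(2, 8)) = Add(7, 10) = 17)
Mul(Mul(Y, y), Function('A')(10)) = Mul(Mul(-70, 17), 10) = Mul(-1190, 10) = -11900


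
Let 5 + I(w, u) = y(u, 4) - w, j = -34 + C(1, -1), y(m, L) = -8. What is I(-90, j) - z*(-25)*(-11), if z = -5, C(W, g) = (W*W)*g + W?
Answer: 1452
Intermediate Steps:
C(W, g) = W + g*W² (C(W, g) = W²*g + W = g*W² + W = W + g*W²)
j = -34 (j = -34 + 1*(1 + 1*(-1)) = -34 + 1*(1 - 1) = -34 + 1*0 = -34 + 0 = -34)
I(w, u) = -13 - w (I(w, u) = -5 + (-8 - w) = -13 - w)
I(-90, j) - z*(-25)*(-11) = (-13 - 1*(-90)) - (-5*(-25))*(-11) = (-13 + 90) - 125*(-11) = 77 - 1*(-1375) = 77 + 1375 = 1452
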